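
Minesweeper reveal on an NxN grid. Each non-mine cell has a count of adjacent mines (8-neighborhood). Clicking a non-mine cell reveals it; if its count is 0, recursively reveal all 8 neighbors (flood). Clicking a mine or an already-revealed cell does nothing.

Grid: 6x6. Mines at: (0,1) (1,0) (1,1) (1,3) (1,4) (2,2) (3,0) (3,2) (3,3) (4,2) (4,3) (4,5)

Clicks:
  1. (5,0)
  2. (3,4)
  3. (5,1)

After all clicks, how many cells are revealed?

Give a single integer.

Answer: 5

Derivation:
Click 1 (5,0) count=0: revealed 4 new [(4,0) (4,1) (5,0) (5,1)] -> total=4
Click 2 (3,4) count=3: revealed 1 new [(3,4)] -> total=5
Click 3 (5,1) count=1: revealed 0 new [(none)] -> total=5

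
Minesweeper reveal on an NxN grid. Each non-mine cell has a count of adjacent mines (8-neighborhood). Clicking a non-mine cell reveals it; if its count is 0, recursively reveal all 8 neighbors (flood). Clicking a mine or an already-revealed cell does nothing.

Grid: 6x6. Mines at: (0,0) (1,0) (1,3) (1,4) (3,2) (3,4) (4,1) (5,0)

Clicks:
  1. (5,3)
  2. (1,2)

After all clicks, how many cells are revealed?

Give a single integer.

Answer: 9

Derivation:
Click 1 (5,3) count=0: revealed 8 new [(4,2) (4,3) (4,4) (4,5) (5,2) (5,3) (5,4) (5,5)] -> total=8
Click 2 (1,2) count=1: revealed 1 new [(1,2)] -> total=9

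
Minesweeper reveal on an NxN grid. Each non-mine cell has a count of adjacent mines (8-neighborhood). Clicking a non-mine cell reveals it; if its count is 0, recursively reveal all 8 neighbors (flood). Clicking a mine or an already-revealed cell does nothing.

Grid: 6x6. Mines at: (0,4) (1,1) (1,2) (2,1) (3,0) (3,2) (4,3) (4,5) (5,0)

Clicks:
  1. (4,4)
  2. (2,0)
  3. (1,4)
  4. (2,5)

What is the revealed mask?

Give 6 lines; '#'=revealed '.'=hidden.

Answer: ......
...###
#..###
...###
....#.
......

Derivation:
Click 1 (4,4) count=2: revealed 1 new [(4,4)] -> total=1
Click 2 (2,0) count=3: revealed 1 new [(2,0)] -> total=2
Click 3 (1,4) count=1: revealed 1 new [(1,4)] -> total=3
Click 4 (2,5) count=0: revealed 8 new [(1,3) (1,5) (2,3) (2,4) (2,5) (3,3) (3,4) (3,5)] -> total=11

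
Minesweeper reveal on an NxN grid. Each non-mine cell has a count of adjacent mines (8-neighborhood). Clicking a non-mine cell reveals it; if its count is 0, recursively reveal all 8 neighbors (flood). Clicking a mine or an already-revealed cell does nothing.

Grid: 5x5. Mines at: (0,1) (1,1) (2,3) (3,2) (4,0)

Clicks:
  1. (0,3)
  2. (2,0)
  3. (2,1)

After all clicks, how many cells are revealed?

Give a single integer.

Answer: 8

Derivation:
Click 1 (0,3) count=0: revealed 6 new [(0,2) (0,3) (0,4) (1,2) (1,3) (1,4)] -> total=6
Click 2 (2,0) count=1: revealed 1 new [(2,0)] -> total=7
Click 3 (2,1) count=2: revealed 1 new [(2,1)] -> total=8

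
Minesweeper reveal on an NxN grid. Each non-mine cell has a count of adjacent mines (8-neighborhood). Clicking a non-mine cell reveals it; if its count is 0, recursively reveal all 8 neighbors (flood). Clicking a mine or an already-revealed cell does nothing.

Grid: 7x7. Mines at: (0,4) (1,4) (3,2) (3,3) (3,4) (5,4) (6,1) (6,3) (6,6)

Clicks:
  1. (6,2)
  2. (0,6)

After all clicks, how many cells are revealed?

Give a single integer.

Click 1 (6,2) count=2: revealed 1 new [(6,2)] -> total=1
Click 2 (0,6) count=0: revealed 12 new [(0,5) (0,6) (1,5) (1,6) (2,5) (2,6) (3,5) (3,6) (4,5) (4,6) (5,5) (5,6)] -> total=13

Answer: 13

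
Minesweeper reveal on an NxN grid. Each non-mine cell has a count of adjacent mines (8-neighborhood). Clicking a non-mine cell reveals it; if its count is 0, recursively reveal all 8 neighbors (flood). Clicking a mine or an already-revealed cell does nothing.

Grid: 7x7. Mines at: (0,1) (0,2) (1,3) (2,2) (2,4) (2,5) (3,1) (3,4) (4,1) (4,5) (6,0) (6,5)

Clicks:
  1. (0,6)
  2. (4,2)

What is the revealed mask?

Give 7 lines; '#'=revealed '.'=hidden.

Click 1 (0,6) count=0: revealed 6 new [(0,4) (0,5) (0,6) (1,4) (1,5) (1,6)] -> total=6
Click 2 (4,2) count=2: revealed 1 new [(4,2)] -> total=7

Answer: ....###
....###
.......
.......
..#....
.......
.......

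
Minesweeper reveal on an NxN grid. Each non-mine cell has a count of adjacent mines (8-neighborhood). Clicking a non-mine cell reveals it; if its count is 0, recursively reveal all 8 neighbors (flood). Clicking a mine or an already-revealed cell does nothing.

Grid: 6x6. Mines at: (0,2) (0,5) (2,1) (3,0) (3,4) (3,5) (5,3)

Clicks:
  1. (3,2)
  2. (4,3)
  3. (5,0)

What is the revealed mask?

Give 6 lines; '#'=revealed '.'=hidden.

Answer: ......
......
......
..#...
####..
###...

Derivation:
Click 1 (3,2) count=1: revealed 1 new [(3,2)] -> total=1
Click 2 (4,3) count=2: revealed 1 new [(4,3)] -> total=2
Click 3 (5,0) count=0: revealed 6 new [(4,0) (4,1) (4,2) (5,0) (5,1) (5,2)] -> total=8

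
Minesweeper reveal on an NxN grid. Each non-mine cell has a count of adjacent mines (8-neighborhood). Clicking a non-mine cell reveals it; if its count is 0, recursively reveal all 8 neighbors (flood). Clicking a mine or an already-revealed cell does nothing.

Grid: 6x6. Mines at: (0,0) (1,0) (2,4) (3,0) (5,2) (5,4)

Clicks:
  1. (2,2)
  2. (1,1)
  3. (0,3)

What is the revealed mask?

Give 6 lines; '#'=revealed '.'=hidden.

Click 1 (2,2) count=0: revealed 19 new [(0,1) (0,2) (0,3) (0,4) (0,5) (1,1) (1,2) (1,3) (1,4) (1,5) (2,1) (2,2) (2,3) (3,1) (3,2) (3,3) (4,1) (4,2) (4,3)] -> total=19
Click 2 (1,1) count=2: revealed 0 new [(none)] -> total=19
Click 3 (0,3) count=0: revealed 0 new [(none)] -> total=19

Answer: .#####
.#####
.###..
.###..
.###..
......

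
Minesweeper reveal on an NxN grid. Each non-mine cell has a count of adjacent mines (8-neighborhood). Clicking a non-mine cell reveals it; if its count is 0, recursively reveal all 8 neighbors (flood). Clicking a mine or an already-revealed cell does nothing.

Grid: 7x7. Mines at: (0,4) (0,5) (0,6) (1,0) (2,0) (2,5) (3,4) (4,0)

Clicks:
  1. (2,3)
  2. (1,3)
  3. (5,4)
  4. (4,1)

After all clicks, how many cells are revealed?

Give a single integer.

Answer: 34

Derivation:
Click 1 (2,3) count=1: revealed 1 new [(2,3)] -> total=1
Click 2 (1,3) count=1: revealed 1 new [(1,3)] -> total=2
Click 3 (5,4) count=0: revealed 32 new [(0,1) (0,2) (0,3) (1,1) (1,2) (2,1) (2,2) (3,1) (3,2) (3,3) (3,5) (3,6) (4,1) (4,2) (4,3) (4,4) (4,5) (4,6) (5,0) (5,1) (5,2) (5,3) (5,4) (5,5) (5,6) (6,0) (6,1) (6,2) (6,3) (6,4) (6,5) (6,6)] -> total=34
Click 4 (4,1) count=1: revealed 0 new [(none)] -> total=34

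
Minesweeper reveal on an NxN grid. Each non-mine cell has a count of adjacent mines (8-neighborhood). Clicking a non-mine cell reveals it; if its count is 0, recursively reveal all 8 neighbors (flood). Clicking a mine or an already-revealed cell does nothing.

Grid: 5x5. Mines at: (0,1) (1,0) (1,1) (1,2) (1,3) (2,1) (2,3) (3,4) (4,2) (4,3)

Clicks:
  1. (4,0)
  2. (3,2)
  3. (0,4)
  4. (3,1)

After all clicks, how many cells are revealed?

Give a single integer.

Answer: 6

Derivation:
Click 1 (4,0) count=0: revealed 4 new [(3,0) (3,1) (4,0) (4,1)] -> total=4
Click 2 (3,2) count=4: revealed 1 new [(3,2)] -> total=5
Click 3 (0,4) count=1: revealed 1 new [(0,4)] -> total=6
Click 4 (3,1) count=2: revealed 0 new [(none)] -> total=6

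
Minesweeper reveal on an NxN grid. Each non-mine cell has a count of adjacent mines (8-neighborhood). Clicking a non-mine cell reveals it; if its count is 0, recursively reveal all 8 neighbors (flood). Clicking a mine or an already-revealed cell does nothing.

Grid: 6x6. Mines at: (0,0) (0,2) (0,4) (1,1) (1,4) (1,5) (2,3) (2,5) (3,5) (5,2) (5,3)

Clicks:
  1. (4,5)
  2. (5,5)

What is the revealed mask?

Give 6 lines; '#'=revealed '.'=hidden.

Click 1 (4,5) count=1: revealed 1 new [(4,5)] -> total=1
Click 2 (5,5) count=0: revealed 3 new [(4,4) (5,4) (5,5)] -> total=4

Answer: ......
......
......
......
....##
....##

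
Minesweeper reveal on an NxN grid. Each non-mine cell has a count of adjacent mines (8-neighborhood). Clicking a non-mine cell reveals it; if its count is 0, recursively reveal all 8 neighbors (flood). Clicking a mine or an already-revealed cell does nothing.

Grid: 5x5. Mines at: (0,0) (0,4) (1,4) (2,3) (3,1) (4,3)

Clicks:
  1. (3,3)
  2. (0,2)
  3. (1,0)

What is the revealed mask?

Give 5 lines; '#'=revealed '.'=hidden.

Answer: .###.
####.
.....
...#.
.....

Derivation:
Click 1 (3,3) count=2: revealed 1 new [(3,3)] -> total=1
Click 2 (0,2) count=0: revealed 6 new [(0,1) (0,2) (0,3) (1,1) (1,2) (1,3)] -> total=7
Click 3 (1,0) count=1: revealed 1 new [(1,0)] -> total=8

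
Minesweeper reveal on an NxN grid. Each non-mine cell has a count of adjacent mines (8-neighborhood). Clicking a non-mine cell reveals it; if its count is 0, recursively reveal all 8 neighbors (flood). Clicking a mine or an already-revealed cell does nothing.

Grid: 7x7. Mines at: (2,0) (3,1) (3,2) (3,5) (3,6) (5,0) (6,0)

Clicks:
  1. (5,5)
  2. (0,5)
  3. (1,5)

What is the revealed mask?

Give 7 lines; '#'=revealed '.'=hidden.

Answer: #######
#######
.######
.......
.######
.######
.######

Derivation:
Click 1 (5,5) count=0: revealed 18 new [(4,1) (4,2) (4,3) (4,4) (4,5) (4,6) (5,1) (5,2) (5,3) (5,4) (5,5) (5,6) (6,1) (6,2) (6,3) (6,4) (6,5) (6,6)] -> total=18
Click 2 (0,5) count=0: revealed 20 new [(0,0) (0,1) (0,2) (0,3) (0,4) (0,5) (0,6) (1,0) (1,1) (1,2) (1,3) (1,4) (1,5) (1,6) (2,1) (2,2) (2,3) (2,4) (2,5) (2,6)] -> total=38
Click 3 (1,5) count=0: revealed 0 new [(none)] -> total=38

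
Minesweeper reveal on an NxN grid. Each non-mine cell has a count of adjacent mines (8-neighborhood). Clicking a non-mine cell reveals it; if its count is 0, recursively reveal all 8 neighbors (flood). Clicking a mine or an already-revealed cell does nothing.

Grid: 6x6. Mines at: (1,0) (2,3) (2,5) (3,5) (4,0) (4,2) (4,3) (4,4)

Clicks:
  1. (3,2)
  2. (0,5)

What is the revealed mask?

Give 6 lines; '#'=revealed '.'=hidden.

Click 1 (3,2) count=3: revealed 1 new [(3,2)] -> total=1
Click 2 (0,5) count=0: revealed 10 new [(0,1) (0,2) (0,3) (0,4) (0,5) (1,1) (1,2) (1,3) (1,4) (1,5)] -> total=11

Answer: .#####
.#####
......
..#...
......
......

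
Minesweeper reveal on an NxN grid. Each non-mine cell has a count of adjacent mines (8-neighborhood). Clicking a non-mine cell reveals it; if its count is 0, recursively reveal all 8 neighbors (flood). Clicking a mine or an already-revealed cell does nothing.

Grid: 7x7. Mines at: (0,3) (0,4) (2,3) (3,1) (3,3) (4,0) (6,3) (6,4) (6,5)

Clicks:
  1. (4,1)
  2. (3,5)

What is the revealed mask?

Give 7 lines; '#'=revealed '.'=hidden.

Answer: .....##
....###
....###
....###
.#..###
....###
.......

Derivation:
Click 1 (4,1) count=2: revealed 1 new [(4,1)] -> total=1
Click 2 (3,5) count=0: revealed 17 new [(0,5) (0,6) (1,4) (1,5) (1,6) (2,4) (2,5) (2,6) (3,4) (3,5) (3,6) (4,4) (4,5) (4,6) (5,4) (5,5) (5,6)] -> total=18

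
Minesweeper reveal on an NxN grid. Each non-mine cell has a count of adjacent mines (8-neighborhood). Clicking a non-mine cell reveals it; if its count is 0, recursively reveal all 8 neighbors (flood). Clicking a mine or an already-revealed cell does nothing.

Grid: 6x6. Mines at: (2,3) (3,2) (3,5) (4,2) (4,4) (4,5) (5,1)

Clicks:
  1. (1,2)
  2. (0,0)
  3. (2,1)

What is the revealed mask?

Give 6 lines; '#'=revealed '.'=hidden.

Click 1 (1,2) count=1: revealed 1 new [(1,2)] -> total=1
Click 2 (0,0) count=0: revealed 20 new [(0,0) (0,1) (0,2) (0,3) (0,4) (0,5) (1,0) (1,1) (1,3) (1,4) (1,5) (2,0) (2,1) (2,2) (2,4) (2,5) (3,0) (3,1) (4,0) (4,1)] -> total=21
Click 3 (2,1) count=1: revealed 0 new [(none)] -> total=21

Answer: ######
######
###.##
##....
##....
......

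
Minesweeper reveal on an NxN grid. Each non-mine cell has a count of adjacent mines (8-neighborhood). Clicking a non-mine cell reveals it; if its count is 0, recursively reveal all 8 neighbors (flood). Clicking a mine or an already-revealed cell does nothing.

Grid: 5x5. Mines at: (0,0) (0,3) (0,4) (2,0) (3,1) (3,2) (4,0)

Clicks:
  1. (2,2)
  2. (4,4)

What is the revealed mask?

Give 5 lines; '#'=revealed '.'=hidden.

Answer: .....
...##
..###
...##
...##

Derivation:
Click 1 (2,2) count=2: revealed 1 new [(2,2)] -> total=1
Click 2 (4,4) count=0: revealed 8 new [(1,3) (1,4) (2,3) (2,4) (3,3) (3,4) (4,3) (4,4)] -> total=9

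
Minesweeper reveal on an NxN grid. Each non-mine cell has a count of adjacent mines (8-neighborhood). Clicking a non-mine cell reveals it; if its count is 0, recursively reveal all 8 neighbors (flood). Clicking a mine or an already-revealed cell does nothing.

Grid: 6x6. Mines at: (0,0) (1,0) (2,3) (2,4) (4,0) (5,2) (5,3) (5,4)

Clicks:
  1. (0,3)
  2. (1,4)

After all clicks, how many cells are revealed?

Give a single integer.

Answer: 10

Derivation:
Click 1 (0,3) count=0: revealed 10 new [(0,1) (0,2) (0,3) (0,4) (0,5) (1,1) (1,2) (1,3) (1,4) (1,5)] -> total=10
Click 2 (1,4) count=2: revealed 0 new [(none)] -> total=10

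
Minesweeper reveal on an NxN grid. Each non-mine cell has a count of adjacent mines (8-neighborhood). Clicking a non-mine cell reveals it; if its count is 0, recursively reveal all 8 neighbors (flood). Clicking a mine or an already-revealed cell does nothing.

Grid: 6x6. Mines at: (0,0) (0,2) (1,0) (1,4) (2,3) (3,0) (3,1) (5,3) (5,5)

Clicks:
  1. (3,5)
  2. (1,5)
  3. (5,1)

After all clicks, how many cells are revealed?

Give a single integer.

Answer: 13

Derivation:
Click 1 (3,5) count=0: revealed 6 new [(2,4) (2,5) (3,4) (3,5) (4,4) (4,5)] -> total=6
Click 2 (1,5) count=1: revealed 1 new [(1,5)] -> total=7
Click 3 (5,1) count=0: revealed 6 new [(4,0) (4,1) (4,2) (5,0) (5,1) (5,2)] -> total=13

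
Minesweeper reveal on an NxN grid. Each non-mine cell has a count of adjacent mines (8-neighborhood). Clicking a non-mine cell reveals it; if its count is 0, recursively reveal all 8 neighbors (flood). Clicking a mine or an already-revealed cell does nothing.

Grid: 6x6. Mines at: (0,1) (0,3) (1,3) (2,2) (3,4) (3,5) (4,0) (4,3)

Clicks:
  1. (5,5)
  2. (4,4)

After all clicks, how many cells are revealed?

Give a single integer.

Answer: 4

Derivation:
Click 1 (5,5) count=0: revealed 4 new [(4,4) (4,5) (5,4) (5,5)] -> total=4
Click 2 (4,4) count=3: revealed 0 new [(none)] -> total=4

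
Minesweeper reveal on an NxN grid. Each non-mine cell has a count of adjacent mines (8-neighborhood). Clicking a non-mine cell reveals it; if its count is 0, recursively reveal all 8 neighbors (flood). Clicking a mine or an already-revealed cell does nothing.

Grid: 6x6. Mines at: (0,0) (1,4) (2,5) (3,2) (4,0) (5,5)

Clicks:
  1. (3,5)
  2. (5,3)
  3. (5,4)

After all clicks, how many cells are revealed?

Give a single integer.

Click 1 (3,5) count=1: revealed 1 new [(3,5)] -> total=1
Click 2 (5,3) count=0: revealed 8 new [(4,1) (4,2) (4,3) (4,4) (5,1) (5,2) (5,3) (5,4)] -> total=9
Click 3 (5,4) count=1: revealed 0 new [(none)] -> total=9

Answer: 9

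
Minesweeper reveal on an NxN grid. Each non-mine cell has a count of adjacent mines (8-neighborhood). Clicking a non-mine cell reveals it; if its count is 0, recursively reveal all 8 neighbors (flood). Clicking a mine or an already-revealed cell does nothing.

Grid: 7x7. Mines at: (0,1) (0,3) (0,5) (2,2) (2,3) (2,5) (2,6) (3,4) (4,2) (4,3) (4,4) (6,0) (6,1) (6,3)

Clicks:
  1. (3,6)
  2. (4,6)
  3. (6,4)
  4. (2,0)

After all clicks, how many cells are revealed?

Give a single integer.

Click 1 (3,6) count=2: revealed 1 new [(3,6)] -> total=1
Click 2 (4,6) count=0: revealed 9 new [(3,5) (4,5) (4,6) (5,4) (5,5) (5,6) (6,4) (6,5) (6,6)] -> total=10
Click 3 (6,4) count=1: revealed 0 new [(none)] -> total=10
Click 4 (2,0) count=0: revealed 10 new [(1,0) (1,1) (2,0) (2,1) (3,0) (3,1) (4,0) (4,1) (5,0) (5,1)] -> total=20

Answer: 20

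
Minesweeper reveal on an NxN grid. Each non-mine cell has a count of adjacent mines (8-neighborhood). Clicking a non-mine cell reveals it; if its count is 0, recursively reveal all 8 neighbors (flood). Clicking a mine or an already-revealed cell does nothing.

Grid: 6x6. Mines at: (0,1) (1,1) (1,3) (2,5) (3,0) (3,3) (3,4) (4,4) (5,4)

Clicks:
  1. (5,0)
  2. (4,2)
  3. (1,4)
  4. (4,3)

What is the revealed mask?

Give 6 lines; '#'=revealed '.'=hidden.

Answer: ......
....#.
......
......
####..
####..

Derivation:
Click 1 (5,0) count=0: revealed 8 new [(4,0) (4,1) (4,2) (4,3) (5,0) (5,1) (5,2) (5,3)] -> total=8
Click 2 (4,2) count=1: revealed 0 new [(none)] -> total=8
Click 3 (1,4) count=2: revealed 1 new [(1,4)] -> total=9
Click 4 (4,3) count=4: revealed 0 new [(none)] -> total=9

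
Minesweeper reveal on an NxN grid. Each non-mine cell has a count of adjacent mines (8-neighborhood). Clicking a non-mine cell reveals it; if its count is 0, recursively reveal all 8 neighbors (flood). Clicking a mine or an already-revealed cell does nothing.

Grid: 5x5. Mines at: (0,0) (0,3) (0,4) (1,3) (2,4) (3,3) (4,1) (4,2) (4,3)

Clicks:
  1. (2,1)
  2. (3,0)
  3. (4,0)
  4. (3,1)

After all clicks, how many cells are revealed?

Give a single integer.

Answer: 10

Derivation:
Click 1 (2,1) count=0: revealed 9 new [(1,0) (1,1) (1,2) (2,0) (2,1) (2,2) (3,0) (3,1) (3,2)] -> total=9
Click 2 (3,0) count=1: revealed 0 new [(none)] -> total=9
Click 3 (4,0) count=1: revealed 1 new [(4,0)] -> total=10
Click 4 (3,1) count=2: revealed 0 new [(none)] -> total=10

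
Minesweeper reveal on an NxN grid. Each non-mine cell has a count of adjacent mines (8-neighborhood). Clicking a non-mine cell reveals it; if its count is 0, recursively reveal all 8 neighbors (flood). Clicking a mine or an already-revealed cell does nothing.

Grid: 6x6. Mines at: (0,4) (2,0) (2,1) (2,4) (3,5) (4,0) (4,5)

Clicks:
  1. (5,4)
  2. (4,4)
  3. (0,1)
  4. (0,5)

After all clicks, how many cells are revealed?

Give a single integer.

Answer: 11

Derivation:
Click 1 (5,4) count=1: revealed 1 new [(5,4)] -> total=1
Click 2 (4,4) count=2: revealed 1 new [(4,4)] -> total=2
Click 3 (0,1) count=0: revealed 8 new [(0,0) (0,1) (0,2) (0,3) (1,0) (1,1) (1,2) (1,3)] -> total=10
Click 4 (0,5) count=1: revealed 1 new [(0,5)] -> total=11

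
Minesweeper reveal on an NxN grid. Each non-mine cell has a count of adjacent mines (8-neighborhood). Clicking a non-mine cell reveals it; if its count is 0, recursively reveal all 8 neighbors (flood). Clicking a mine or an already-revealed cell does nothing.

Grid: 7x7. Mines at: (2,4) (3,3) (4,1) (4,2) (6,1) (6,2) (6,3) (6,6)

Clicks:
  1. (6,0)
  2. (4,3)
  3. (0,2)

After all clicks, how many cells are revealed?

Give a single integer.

Answer: 34

Derivation:
Click 1 (6,0) count=1: revealed 1 new [(6,0)] -> total=1
Click 2 (4,3) count=2: revealed 1 new [(4,3)] -> total=2
Click 3 (0,2) count=0: revealed 32 new [(0,0) (0,1) (0,2) (0,3) (0,4) (0,5) (0,6) (1,0) (1,1) (1,2) (1,3) (1,4) (1,5) (1,6) (2,0) (2,1) (2,2) (2,3) (2,5) (2,6) (3,0) (3,1) (3,2) (3,4) (3,5) (3,6) (4,4) (4,5) (4,6) (5,4) (5,5) (5,6)] -> total=34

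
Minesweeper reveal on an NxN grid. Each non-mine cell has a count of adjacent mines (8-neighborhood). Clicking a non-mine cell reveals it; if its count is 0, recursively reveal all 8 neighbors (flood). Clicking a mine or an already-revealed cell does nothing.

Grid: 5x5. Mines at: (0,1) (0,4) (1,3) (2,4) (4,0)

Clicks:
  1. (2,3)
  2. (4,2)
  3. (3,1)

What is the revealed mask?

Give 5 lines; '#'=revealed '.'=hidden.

Answer: .....
###..
####.
#####
.####

Derivation:
Click 1 (2,3) count=2: revealed 1 new [(2,3)] -> total=1
Click 2 (4,2) count=0: revealed 15 new [(1,0) (1,1) (1,2) (2,0) (2,1) (2,2) (3,0) (3,1) (3,2) (3,3) (3,4) (4,1) (4,2) (4,3) (4,4)] -> total=16
Click 3 (3,1) count=1: revealed 0 new [(none)] -> total=16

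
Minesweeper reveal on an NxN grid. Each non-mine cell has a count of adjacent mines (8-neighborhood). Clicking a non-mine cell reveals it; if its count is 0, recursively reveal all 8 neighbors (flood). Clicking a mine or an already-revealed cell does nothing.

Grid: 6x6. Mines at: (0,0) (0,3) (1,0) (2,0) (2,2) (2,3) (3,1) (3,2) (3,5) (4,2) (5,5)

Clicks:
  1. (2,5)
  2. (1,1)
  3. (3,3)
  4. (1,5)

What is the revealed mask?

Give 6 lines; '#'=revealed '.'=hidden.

Answer: ....##
.#..##
....##
...#..
......
......

Derivation:
Click 1 (2,5) count=1: revealed 1 new [(2,5)] -> total=1
Click 2 (1,1) count=4: revealed 1 new [(1,1)] -> total=2
Click 3 (3,3) count=4: revealed 1 new [(3,3)] -> total=3
Click 4 (1,5) count=0: revealed 5 new [(0,4) (0,5) (1,4) (1,5) (2,4)] -> total=8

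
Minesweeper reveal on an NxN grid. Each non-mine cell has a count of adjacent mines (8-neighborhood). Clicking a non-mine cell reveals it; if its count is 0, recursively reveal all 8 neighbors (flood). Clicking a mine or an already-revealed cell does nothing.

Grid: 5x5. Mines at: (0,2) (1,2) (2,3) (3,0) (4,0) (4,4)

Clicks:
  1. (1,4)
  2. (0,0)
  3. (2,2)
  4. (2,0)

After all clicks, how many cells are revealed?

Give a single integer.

Click 1 (1,4) count=1: revealed 1 new [(1,4)] -> total=1
Click 2 (0,0) count=0: revealed 6 new [(0,0) (0,1) (1,0) (1,1) (2,0) (2,1)] -> total=7
Click 3 (2,2) count=2: revealed 1 new [(2,2)] -> total=8
Click 4 (2,0) count=1: revealed 0 new [(none)] -> total=8

Answer: 8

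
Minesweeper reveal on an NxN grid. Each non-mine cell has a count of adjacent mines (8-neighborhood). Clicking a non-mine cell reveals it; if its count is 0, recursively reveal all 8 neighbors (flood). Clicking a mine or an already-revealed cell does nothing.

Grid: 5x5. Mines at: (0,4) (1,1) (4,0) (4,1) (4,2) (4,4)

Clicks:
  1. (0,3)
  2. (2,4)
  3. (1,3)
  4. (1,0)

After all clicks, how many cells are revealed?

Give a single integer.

Answer: 11

Derivation:
Click 1 (0,3) count=1: revealed 1 new [(0,3)] -> total=1
Click 2 (2,4) count=0: revealed 9 new [(1,2) (1,3) (1,4) (2,2) (2,3) (2,4) (3,2) (3,3) (3,4)] -> total=10
Click 3 (1,3) count=1: revealed 0 new [(none)] -> total=10
Click 4 (1,0) count=1: revealed 1 new [(1,0)] -> total=11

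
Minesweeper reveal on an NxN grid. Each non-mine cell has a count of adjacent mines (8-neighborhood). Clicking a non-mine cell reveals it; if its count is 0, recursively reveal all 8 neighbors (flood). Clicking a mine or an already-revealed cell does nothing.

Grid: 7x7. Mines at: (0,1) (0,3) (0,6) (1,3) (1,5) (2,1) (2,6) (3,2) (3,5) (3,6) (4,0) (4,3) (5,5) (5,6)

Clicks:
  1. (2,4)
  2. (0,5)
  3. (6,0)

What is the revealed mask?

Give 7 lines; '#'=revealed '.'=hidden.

Answer: .....#.
.......
....#..
.......
.......
#####..
#####..

Derivation:
Click 1 (2,4) count=3: revealed 1 new [(2,4)] -> total=1
Click 2 (0,5) count=2: revealed 1 new [(0,5)] -> total=2
Click 3 (6,0) count=0: revealed 10 new [(5,0) (5,1) (5,2) (5,3) (5,4) (6,0) (6,1) (6,2) (6,3) (6,4)] -> total=12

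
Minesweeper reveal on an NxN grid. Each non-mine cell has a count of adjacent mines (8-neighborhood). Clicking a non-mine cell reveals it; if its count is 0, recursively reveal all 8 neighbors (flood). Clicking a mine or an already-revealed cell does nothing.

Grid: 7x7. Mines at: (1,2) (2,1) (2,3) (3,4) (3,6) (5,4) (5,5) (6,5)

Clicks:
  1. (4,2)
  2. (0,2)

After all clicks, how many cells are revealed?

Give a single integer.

Answer: 17

Derivation:
Click 1 (4,2) count=0: revealed 16 new [(3,0) (3,1) (3,2) (3,3) (4,0) (4,1) (4,2) (4,3) (5,0) (5,1) (5,2) (5,3) (6,0) (6,1) (6,2) (6,3)] -> total=16
Click 2 (0,2) count=1: revealed 1 new [(0,2)] -> total=17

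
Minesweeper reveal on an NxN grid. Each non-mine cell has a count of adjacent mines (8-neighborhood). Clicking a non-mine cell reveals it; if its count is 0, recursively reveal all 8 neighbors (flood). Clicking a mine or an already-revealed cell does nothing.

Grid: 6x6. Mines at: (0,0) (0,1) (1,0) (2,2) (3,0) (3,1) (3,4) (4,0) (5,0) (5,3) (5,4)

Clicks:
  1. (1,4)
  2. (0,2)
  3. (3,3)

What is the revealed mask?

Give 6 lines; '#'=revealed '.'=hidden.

Click 1 (1,4) count=0: revealed 11 new [(0,2) (0,3) (0,4) (0,5) (1,2) (1,3) (1,4) (1,5) (2,3) (2,4) (2,5)] -> total=11
Click 2 (0,2) count=1: revealed 0 new [(none)] -> total=11
Click 3 (3,3) count=2: revealed 1 new [(3,3)] -> total=12

Answer: ..####
..####
...###
...#..
......
......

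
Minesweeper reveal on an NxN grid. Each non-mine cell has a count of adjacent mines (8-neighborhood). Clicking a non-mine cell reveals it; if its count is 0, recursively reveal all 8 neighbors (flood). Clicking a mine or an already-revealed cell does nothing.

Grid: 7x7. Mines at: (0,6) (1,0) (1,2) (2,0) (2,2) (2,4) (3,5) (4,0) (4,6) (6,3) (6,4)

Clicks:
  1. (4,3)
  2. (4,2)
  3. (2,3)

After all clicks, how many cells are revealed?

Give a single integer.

Answer: 13

Derivation:
Click 1 (4,3) count=0: revealed 12 new [(3,1) (3,2) (3,3) (3,4) (4,1) (4,2) (4,3) (4,4) (5,1) (5,2) (5,3) (5,4)] -> total=12
Click 2 (4,2) count=0: revealed 0 new [(none)] -> total=12
Click 3 (2,3) count=3: revealed 1 new [(2,3)] -> total=13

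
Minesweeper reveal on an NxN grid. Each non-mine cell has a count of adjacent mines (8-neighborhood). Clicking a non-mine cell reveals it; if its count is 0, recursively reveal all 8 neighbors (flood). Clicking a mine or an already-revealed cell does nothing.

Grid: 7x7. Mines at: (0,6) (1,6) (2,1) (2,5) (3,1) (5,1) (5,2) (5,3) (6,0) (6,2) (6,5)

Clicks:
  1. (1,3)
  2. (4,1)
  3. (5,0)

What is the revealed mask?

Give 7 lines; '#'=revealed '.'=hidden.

Answer: ######.
######.
..###..
..###..
.####..
#......
.......

Derivation:
Click 1 (1,3) count=0: revealed 21 new [(0,0) (0,1) (0,2) (0,3) (0,4) (0,5) (1,0) (1,1) (1,2) (1,3) (1,4) (1,5) (2,2) (2,3) (2,4) (3,2) (3,3) (3,4) (4,2) (4,3) (4,4)] -> total=21
Click 2 (4,1) count=3: revealed 1 new [(4,1)] -> total=22
Click 3 (5,0) count=2: revealed 1 new [(5,0)] -> total=23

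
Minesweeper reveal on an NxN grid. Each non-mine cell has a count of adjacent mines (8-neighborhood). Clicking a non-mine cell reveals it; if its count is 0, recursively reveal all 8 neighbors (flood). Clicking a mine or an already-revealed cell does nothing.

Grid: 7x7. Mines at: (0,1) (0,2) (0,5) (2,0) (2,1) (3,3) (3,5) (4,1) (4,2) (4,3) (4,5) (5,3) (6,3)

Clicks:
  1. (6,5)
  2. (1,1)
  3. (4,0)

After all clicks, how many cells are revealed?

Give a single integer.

Answer: 8

Derivation:
Click 1 (6,5) count=0: revealed 6 new [(5,4) (5,5) (5,6) (6,4) (6,5) (6,6)] -> total=6
Click 2 (1,1) count=4: revealed 1 new [(1,1)] -> total=7
Click 3 (4,0) count=1: revealed 1 new [(4,0)] -> total=8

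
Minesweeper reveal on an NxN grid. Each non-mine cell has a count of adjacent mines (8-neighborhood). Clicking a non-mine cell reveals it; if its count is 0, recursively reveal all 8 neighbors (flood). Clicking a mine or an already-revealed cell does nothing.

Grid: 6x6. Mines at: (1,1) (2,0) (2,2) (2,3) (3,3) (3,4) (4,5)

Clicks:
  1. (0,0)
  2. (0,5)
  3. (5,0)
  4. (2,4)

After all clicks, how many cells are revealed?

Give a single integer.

Answer: 24

Derivation:
Click 1 (0,0) count=1: revealed 1 new [(0,0)] -> total=1
Click 2 (0,5) count=0: revealed 10 new [(0,2) (0,3) (0,4) (0,5) (1,2) (1,3) (1,4) (1,5) (2,4) (2,5)] -> total=11
Click 3 (5,0) count=0: revealed 13 new [(3,0) (3,1) (3,2) (4,0) (4,1) (4,2) (4,3) (4,4) (5,0) (5,1) (5,2) (5,3) (5,4)] -> total=24
Click 4 (2,4) count=3: revealed 0 new [(none)] -> total=24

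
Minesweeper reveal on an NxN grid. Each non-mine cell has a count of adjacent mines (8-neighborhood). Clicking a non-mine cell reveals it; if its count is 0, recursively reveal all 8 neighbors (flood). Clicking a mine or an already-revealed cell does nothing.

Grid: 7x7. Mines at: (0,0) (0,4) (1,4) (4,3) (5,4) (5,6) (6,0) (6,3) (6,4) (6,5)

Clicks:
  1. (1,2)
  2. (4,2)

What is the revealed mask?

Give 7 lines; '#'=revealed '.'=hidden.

Answer: .###...
####...
####...
####...
###....
###....
.......

Derivation:
Click 1 (1,2) count=0: revealed 21 new [(0,1) (0,2) (0,3) (1,0) (1,1) (1,2) (1,3) (2,0) (2,1) (2,2) (2,3) (3,0) (3,1) (3,2) (3,3) (4,0) (4,1) (4,2) (5,0) (5,1) (5,2)] -> total=21
Click 2 (4,2) count=1: revealed 0 new [(none)] -> total=21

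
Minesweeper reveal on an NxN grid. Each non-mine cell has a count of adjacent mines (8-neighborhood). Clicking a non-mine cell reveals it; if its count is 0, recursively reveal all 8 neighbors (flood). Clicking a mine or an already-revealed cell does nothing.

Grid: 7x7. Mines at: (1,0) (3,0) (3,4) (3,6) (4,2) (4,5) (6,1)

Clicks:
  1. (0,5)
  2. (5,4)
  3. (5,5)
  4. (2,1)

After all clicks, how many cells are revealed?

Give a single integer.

Answer: 23

Derivation:
Click 1 (0,5) count=0: revealed 21 new [(0,1) (0,2) (0,3) (0,4) (0,5) (0,6) (1,1) (1,2) (1,3) (1,4) (1,5) (1,6) (2,1) (2,2) (2,3) (2,4) (2,5) (2,6) (3,1) (3,2) (3,3)] -> total=21
Click 2 (5,4) count=1: revealed 1 new [(5,4)] -> total=22
Click 3 (5,5) count=1: revealed 1 new [(5,5)] -> total=23
Click 4 (2,1) count=2: revealed 0 new [(none)] -> total=23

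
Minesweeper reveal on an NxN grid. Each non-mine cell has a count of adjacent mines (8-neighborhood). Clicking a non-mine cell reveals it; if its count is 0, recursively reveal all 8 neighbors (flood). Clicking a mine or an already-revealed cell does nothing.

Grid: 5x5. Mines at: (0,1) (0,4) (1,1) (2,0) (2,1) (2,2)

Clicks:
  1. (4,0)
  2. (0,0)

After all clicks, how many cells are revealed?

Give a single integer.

Click 1 (4,0) count=0: revealed 14 new [(1,3) (1,4) (2,3) (2,4) (3,0) (3,1) (3,2) (3,3) (3,4) (4,0) (4,1) (4,2) (4,3) (4,4)] -> total=14
Click 2 (0,0) count=2: revealed 1 new [(0,0)] -> total=15

Answer: 15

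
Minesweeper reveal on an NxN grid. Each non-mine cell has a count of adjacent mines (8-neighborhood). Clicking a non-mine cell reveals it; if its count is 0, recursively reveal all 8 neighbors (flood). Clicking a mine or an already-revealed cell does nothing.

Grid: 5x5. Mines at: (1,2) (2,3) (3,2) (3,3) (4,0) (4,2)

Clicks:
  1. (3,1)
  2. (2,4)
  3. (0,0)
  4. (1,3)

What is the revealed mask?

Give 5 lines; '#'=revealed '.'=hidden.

Click 1 (3,1) count=3: revealed 1 new [(3,1)] -> total=1
Click 2 (2,4) count=2: revealed 1 new [(2,4)] -> total=2
Click 3 (0,0) count=0: revealed 7 new [(0,0) (0,1) (1,0) (1,1) (2,0) (2,1) (3,0)] -> total=9
Click 4 (1,3) count=2: revealed 1 new [(1,3)] -> total=10

Answer: ##...
##.#.
##..#
##...
.....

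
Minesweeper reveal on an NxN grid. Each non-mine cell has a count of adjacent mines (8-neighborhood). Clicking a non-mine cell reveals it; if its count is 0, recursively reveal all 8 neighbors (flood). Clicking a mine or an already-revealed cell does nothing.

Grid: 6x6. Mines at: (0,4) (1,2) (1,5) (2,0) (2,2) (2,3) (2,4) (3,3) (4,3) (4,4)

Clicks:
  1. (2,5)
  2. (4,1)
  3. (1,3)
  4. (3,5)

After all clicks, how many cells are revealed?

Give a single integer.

Answer: 12

Derivation:
Click 1 (2,5) count=2: revealed 1 new [(2,5)] -> total=1
Click 2 (4,1) count=0: revealed 9 new [(3,0) (3,1) (3,2) (4,0) (4,1) (4,2) (5,0) (5,1) (5,2)] -> total=10
Click 3 (1,3) count=5: revealed 1 new [(1,3)] -> total=11
Click 4 (3,5) count=2: revealed 1 new [(3,5)] -> total=12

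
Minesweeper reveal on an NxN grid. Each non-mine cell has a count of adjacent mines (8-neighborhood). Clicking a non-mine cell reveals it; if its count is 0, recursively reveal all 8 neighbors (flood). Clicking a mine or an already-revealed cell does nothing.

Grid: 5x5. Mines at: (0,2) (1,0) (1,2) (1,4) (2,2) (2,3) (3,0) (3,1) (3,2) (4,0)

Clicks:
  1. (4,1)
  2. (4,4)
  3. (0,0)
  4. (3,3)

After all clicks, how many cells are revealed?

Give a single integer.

Answer: 6

Derivation:
Click 1 (4,1) count=4: revealed 1 new [(4,1)] -> total=1
Click 2 (4,4) count=0: revealed 4 new [(3,3) (3,4) (4,3) (4,4)] -> total=5
Click 3 (0,0) count=1: revealed 1 new [(0,0)] -> total=6
Click 4 (3,3) count=3: revealed 0 new [(none)] -> total=6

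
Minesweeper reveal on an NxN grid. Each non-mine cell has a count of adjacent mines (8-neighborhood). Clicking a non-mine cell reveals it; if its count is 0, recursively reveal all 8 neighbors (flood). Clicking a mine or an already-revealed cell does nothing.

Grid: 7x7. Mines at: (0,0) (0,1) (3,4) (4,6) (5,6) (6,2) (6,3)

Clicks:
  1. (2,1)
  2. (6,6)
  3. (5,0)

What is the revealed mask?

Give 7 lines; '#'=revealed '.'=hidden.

Click 1 (2,1) count=0: revealed 35 new [(0,2) (0,3) (0,4) (0,5) (0,6) (1,0) (1,1) (1,2) (1,3) (1,4) (1,5) (1,6) (2,0) (2,1) (2,2) (2,3) (2,4) (2,5) (2,6) (3,0) (3,1) (3,2) (3,3) (3,5) (3,6) (4,0) (4,1) (4,2) (4,3) (5,0) (5,1) (5,2) (5,3) (6,0) (6,1)] -> total=35
Click 2 (6,6) count=1: revealed 1 new [(6,6)] -> total=36
Click 3 (5,0) count=0: revealed 0 new [(none)] -> total=36

Answer: ..#####
#######
#######
####.##
####...
####...
##....#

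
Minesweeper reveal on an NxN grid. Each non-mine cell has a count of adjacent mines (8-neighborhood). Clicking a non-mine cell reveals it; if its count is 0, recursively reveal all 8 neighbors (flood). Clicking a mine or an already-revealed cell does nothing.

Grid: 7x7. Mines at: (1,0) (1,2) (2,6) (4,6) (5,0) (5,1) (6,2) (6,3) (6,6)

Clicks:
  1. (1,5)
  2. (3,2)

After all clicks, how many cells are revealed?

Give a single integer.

Click 1 (1,5) count=1: revealed 1 new [(1,5)] -> total=1
Click 2 (3,2) count=0: revealed 29 new [(0,3) (0,4) (0,5) (0,6) (1,3) (1,4) (1,6) (2,0) (2,1) (2,2) (2,3) (2,4) (2,5) (3,0) (3,1) (3,2) (3,3) (3,4) (3,5) (4,0) (4,1) (4,2) (4,3) (4,4) (4,5) (5,2) (5,3) (5,4) (5,5)] -> total=30

Answer: 30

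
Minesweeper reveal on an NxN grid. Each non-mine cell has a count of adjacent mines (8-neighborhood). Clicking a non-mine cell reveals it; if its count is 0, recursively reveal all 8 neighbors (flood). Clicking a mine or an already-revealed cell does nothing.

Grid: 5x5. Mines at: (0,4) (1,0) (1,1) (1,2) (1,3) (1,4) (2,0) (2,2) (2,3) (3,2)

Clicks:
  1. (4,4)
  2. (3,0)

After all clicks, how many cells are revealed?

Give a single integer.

Click 1 (4,4) count=0: revealed 4 new [(3,3) (3,4) (4,3) (4,4)] -> total=4
Click 2 (3,0) count=1: revealed 1 new [(3,0)] -> total=5

Answer: 5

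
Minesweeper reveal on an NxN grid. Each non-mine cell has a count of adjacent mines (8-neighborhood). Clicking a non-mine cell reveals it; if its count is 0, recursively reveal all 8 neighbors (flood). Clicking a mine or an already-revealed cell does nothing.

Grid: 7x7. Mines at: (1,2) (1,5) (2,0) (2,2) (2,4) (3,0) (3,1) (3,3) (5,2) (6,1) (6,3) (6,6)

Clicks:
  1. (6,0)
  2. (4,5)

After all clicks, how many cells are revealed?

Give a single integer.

Answer: 12

Derivation:
Click 1 (6,0) count=1: revealed 1 new [(6,0)] -> total=1
Click 2 (4,5) count=0: revealed 11 new [(2,5) (2,6) (3,4) (3,5) (3,6) (4,4) (4,5) (4,6) (5,4) (5,5) (5,6)] -> total=12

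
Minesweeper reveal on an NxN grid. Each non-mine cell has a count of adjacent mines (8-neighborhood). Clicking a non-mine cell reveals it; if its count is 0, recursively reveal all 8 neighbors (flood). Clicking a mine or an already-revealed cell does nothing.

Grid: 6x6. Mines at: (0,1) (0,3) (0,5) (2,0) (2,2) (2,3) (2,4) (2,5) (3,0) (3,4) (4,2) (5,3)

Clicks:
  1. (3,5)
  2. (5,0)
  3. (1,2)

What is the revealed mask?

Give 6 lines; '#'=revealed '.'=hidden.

Answer: ......
..#...
......
.....#
##....
##....

Derivation:
Click 1 (3,5) count=3: revealed 1 new [(3,5)] -> total=1
Click 2 (5,0) count=0: revealed 4 new [(4,0) (4,1) (5,0) (5,1)] -> total=5
Click 3 (1,2) count=4: revealed 1 new [(1,2)] -> total=6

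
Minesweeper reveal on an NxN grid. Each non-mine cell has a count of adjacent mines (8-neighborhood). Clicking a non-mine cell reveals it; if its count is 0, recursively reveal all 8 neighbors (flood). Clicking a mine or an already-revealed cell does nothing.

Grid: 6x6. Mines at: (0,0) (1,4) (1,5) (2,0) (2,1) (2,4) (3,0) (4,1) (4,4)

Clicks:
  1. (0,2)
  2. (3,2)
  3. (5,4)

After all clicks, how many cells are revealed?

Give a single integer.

Click 1 (0,2) count=0: revealed 6 new [(0,1) (0,2) (0,3) (1,1) (1,2) (1,3)] -> total=6
Click 2 (3,2) count=2: revealed 1 new [(3,2)] -> total=7
Click 3 (5,4) count=1: revealed 1 new [(5,4)] -> total=8

Answer: 8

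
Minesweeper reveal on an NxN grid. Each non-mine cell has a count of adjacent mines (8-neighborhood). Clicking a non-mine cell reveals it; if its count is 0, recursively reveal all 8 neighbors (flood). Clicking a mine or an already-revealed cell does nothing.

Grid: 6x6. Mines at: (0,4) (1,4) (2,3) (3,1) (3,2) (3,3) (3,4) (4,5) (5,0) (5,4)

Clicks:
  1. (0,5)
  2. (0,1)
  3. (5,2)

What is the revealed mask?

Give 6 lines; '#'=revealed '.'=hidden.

Click 1 (0,5) count=2: revealed 1 new [(0,5)] -> total=1
Click 2 (0,1) count=0: revealed 11 new [(0,0) (0,1) (0,2) (0,3) (1,0) (1,1) (1,2) (1,3) (2,0) (2,1) (2,2)] -> total=12
Click 3 (5,2) count=0: revealed 6 new [(4,1) (4,2) (4,3) (5,1) (5,2) (5,3)] -> total=18

Answer: ####.#
####..
###...
......
.###..
.###..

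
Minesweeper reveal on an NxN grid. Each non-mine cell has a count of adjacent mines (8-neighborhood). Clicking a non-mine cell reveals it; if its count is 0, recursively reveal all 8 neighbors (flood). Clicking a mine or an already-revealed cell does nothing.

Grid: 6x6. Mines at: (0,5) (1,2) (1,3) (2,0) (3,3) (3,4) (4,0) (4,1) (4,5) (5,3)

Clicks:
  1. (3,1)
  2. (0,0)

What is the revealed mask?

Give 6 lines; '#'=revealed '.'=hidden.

Answer: ##....
##....
......
.#....
......
......

Derivation:
Click 1 (3,1) count=3: revealed 1 new [(3,1)] -> total=1
Click 2 (0,0) count=0: revealed 4 new [(0,0) (0,1) (1,0) (1,1)] -> total=5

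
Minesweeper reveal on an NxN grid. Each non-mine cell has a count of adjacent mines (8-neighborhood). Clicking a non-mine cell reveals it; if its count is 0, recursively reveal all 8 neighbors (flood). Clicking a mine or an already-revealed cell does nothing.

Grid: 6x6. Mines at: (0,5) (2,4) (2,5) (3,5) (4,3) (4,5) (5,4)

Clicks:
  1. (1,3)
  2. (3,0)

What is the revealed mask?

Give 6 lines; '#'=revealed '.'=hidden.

Click 1 (1,3) count=1: revealed 1 new [(1,3)] -> total=1
Click 2 (3,0) count=0: revealed 23 new [(0,0) (0,1) (0,2) (0,3) (0,4) (1,0) (1,1) (1,2) (1,4) (2,0) (2,1) (2,2) (2,3) (3,0) (3,1) (3,2) (3,3) (4,0) (4,1) (4,2) (5,0) (5,1) (5,2)] -> total=24

Answer: #####.
#####.
####..
####..
###...
###...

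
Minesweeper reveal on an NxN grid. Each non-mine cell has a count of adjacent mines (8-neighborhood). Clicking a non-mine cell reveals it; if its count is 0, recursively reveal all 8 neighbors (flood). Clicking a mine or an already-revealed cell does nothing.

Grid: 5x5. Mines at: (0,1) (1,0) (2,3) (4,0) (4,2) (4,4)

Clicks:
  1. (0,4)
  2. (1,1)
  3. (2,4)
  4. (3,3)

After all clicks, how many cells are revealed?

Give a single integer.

Click 1 (0,4) count=0: revealed 6 new [(0,2) (0,3) (0,4) (1,2) (1,3) (1,4)] -> total=6
Click 2 (1,1) count=2: revealed 1 new [(1,1)] -> total=7
Click 3 (2,4) count=1: revealed 1 new [(2,4)] -> total=8
Click 4 (3,3) count=3: revealed 1 new [(3,3)] -> total=9

Answer: 9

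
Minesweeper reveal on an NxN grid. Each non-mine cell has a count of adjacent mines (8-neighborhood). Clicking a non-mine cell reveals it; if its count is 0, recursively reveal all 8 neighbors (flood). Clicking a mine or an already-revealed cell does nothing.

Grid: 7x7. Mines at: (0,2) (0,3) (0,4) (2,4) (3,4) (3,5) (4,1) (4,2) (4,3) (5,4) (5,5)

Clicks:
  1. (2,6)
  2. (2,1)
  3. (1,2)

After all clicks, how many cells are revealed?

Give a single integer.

Answer: 15

Derivation:
Click 1 (2,6) count=1: revealed 1 new [(2,6)] -> total=1
Click 2 (2,1) count=0: revealed 14 new [(0,0) (0,1) (1,0) (1,1) (1,2) (1,3) (2,0) (2,1) (2,2) (2,3) (3,0) (3,1) (3,2) (3,3)] -> total=15
Click 3 (1,2) count=2: revealed 0 new [(none)] -> total=15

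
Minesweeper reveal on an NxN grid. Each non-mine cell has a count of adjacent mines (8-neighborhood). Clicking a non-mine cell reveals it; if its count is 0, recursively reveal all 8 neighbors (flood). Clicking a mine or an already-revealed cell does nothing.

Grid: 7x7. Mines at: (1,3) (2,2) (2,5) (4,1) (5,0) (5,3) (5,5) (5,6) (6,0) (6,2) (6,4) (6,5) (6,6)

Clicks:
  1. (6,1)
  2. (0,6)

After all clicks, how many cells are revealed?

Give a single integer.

Click 1 (6,1) count=3: revealed 1 new [(6,1)] -> total=1
Click 2 (0,6) count=0: revealed 6 new [(0,4) (0,5) (0,6) (1,4) (1,5) (1,6)] -> total=7

Answer: 7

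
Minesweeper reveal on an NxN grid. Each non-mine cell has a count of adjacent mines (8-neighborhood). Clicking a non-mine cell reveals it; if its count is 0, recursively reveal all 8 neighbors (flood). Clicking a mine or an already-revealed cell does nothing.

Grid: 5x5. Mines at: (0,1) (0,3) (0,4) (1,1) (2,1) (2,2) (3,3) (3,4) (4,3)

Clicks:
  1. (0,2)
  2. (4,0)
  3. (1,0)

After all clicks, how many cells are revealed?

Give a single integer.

Answer: 8

Derivation:
Click 1 (0,2) count=3: revealed 1 new [(0,2)] -> total=1
Click 2 (4,0) count=0: revealed 6 new [(3,0) (3,1) (3,2) (4,0) (4,1) (4,2)] -> total=7
Click 3 (1,0) count=3: revealed 1 new [(1,0)] -> total=8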